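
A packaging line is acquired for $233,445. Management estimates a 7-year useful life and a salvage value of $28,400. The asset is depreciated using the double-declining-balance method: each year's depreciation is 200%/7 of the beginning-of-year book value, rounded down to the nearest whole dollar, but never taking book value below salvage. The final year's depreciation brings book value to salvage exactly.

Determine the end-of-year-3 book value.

$85,075

Depreciable base = $233,445 − $28,400 = $205,045.
Year 1: ⌊$233,445 × 200%/7⌋ = $66,698. Book value $166,747.
Year 2: ⌊$166,747 × 200%/7⌋ = $47,642. Book value $119,105.
Year 3: ⌊$119,105 × 200%/7⌋ = $34,030. Book value $85,075.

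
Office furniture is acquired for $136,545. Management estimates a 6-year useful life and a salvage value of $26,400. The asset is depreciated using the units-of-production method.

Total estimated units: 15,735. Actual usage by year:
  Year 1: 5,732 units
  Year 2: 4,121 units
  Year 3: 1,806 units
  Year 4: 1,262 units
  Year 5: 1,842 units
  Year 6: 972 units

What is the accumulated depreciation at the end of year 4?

Depreciable base = $136,545 − $26,400 = $110,145.
Rate = $110,145 / 15,735 units = $7 per unit.
Year 1: 5,732 × $7 = $40,124. Book value $96,421.
Year 2: 4,121 × $7 = $28,847. Book value $67,574.
Year 3: 1,806 × $7 = $12,642. Book value $54,932.
Year 4: 1,262 × $7 = $8,834. Book value $46,098.
Accumulated through year 4 = $136,545 − $46,098 = $90,447.

$90,447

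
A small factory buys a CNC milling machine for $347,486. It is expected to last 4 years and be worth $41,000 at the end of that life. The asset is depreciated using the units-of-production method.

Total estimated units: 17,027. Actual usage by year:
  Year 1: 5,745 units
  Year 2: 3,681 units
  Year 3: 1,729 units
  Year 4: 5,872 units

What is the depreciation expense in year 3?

$31,122

Depreciable base = $347,486 − $41,000 = $306,486.
Rate = $306,486 / 17,027 units = $18 per unit.
Year 1: 5,745 × $18 = $103,410. Book value $244,076.
Year 2: 3,681 × $18 = $66,258. Book value $177,818.
Year 3: 1,729 × $18 = $31,122. Book value $146,696.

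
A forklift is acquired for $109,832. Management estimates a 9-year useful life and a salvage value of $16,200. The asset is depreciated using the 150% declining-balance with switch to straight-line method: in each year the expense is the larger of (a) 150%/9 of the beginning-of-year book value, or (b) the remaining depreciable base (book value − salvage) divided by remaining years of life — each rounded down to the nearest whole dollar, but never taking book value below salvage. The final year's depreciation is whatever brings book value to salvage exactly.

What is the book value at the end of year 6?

Depreciable base = $109,832 − $16,200 = $93,632.
Year 1: DB = ⌊$109,832 × 150%/9⌋ = $18,305; SL = ⌊$93,632/9⌋ = $10,403 → take DB $18,305. Book value $91,527.
Year 2: DB = ⌊$91,527 × 150%/9⌋ = $15,254; SL = ⌊$75,327/8⌋ = $9,415 → take DB $15,254. Book value $76,273.
Year 3: DB = ⌊$76,273 × 150%/9⌋ = $12,712; SL = ⌊$60,073/7⌋ = $8,581 → take DB $12,712. Book value $63,561.
Year 4: DB = ⌊$63,561 × 150%/9⌋ = $10,593; SL = ⌊$47,361/6⌋ = $7,893 → take DB $10,593. Book value $52,968.
Year 5: DB = ⌊$52,968 × 150%/9⌋ = $8,828; SL = ⌊$36,768/5⌋ = $7,353 → take DB $8,828. Book value $44,140.
Year 6: DB = ⌊$44,140 × 150%/9⌋ = $7,356; SL = ⌊$27,940/4⌋ = $6,985 → take DB $7,356. Book value $36,784.

$36,784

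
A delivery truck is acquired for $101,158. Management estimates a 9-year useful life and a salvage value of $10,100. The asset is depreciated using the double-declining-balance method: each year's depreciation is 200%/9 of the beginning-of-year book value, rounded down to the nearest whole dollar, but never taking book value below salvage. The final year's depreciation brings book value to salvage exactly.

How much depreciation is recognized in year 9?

$3,449

Depreciable base = $101,158 − $10,100 = $91,058.
Year 1: ⌊$101,158 × 200%/9⌋ = $22,479. Book value $78,679.
Year 2: ⌊$78,679 × 200%/9⌋ = $17,484. Book value $61,195.
Year 3: ⌊$61,195 × 200%/9⌋ = $13,598. Book value $47,597.
Year 4: ⌊$47,597 × 200%/9⌋ = $10,577. Book value $37,020.
Year 5: ⌊$37,020 × 200%/9⌋ = $8,226. Book value $28,794.
Year 6: ⌊$28,794 × 200%/9⌋ = $6,398. Book value $22,396.
Year 7: ⌊$22,396 × 200%/9⌋ = $4,976. Book value $17,420.
Year 8: ⌊$17,420 × 200%/9⌋ = $3,871. Book value $13,549.
Year 9 (final): $13,549 − $10,100 = $3,449. Book value $10,100.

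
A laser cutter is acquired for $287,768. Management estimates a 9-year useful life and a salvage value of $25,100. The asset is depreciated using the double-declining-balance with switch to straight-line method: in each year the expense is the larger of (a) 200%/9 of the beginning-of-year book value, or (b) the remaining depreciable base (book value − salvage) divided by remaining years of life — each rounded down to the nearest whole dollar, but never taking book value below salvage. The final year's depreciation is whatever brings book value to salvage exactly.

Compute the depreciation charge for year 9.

$12,225

Depreciable base = $287,768 − $25,100 = $262,668.
Year 1: DB = ⌊$287,768 × 200%/9⌋ = $63,948; SL = ⌊$262,668/9⌋ = $29,185 → take DB $63,948. Book value $223,820.
Year 2: DB = ⌊$223,820 × 200%/9⌋ = $49,737; SL = ⌊$198,720/8⌋ = $24,840 → take DB $49,737. Book value $174,083.
Year 3: DB = ⌊$174,083 × 200%/9⌋ = $38,685; SL = ⌊$148,983/7⌋ = $21,283 → take DB $38,685. Book value $135,398.
Year 4: DB = ⌊$135,398 × 200%/9⌋ = $30,088; SL = ⌊$110,298/6⌋ = $18,383 → take DB $30,088. Book value $105,310.
Year 5: DB = ⌊$105,310 × 200%/9⌋ = $23,402; SL = ⌊$80,210/5⌋ = $16,042 → take DB $23,402. Book value $81,908.
Year 6: DB = ⌊$81,908 × 200%/9⌋ = $18,201; SL = ⌊$56,808/4⌋ = $14,202 → take DB $18,201. Book value $63,707.
Year 7: DB = ⌊$63,707 × 200%/9⌋ = $14,157; SL = ⌊$38,607/3⌋ = $12,869 → take DB $14,157. Book value $49,550.
Year 8: DB = ⌊$49,550 × 200%/9⌋ = $11,011; SL = ⌊$24,450/2⌋ = $12,225 → take SL $12,225. Book value $37,325.
Year 9 (final): $37,325 − $25,100 = $12,225. Book value $25,100.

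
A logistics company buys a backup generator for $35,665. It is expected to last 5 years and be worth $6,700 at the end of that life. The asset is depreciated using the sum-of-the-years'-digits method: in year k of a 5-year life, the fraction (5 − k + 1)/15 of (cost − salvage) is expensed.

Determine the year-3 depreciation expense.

$5,793

Depreciable base = $35,665 − $6,700 = $28,965.
Sum of the years' digits = 5+4+3+2+1 = 15.
Year 1: $28,965 × 5/15 = $9,655. Book value $26,010.
Year 2: $28,965 × 4/15 = $7,724. Book value $18,286.
Year 3: $28,965 × 3/15 = $5,793. Book value $12,493.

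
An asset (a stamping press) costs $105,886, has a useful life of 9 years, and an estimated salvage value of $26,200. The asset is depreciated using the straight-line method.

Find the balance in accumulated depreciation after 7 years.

$61,978

Depreciable base = $105,886 − $26,200 = $79,686.
Annual expense = $79,686 / 9 = $8,854.
End of year 1: book value $97,032.
End of year 2: book value $88,178.
End of year 3: book value $79,324.
End of year 4: book value $70,470.
End of year 5: book value $61,616.
End of year 6: book value $52,762.
End of year 7: book value $43,908.
Accumulated through year 7 = $105,886 − $43,908 = $61,978.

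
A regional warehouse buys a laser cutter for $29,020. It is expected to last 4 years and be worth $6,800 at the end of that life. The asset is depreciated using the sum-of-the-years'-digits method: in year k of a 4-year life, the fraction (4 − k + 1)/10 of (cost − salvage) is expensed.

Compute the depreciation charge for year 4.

$2,222

Depreciable base = $29,020 − $6,800 = $22,220.
Sum of the years' digits = 4+3+2+1 = 10.
Year 1: $22,220 × 4/10 = $8,888. Book value $20,132.
Year 2: $22,220 × 3/10 = $6,666. Book value $13,466.
Year 3: $22,220 × 2/10 = $4,444. Book value $9,022.
Year 4: $22,220 × 1/10 = $2,222. Book value $6,800.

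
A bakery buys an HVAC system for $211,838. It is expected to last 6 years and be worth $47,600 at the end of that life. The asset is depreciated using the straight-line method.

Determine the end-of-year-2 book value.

Depreciable base = $211,838 − $47,600 = $164,238.
Annual expense = $164,238 / 6 = $27,373.
End of year 1: book value $184,465.
End of year 2: book value $157,092.

$157,092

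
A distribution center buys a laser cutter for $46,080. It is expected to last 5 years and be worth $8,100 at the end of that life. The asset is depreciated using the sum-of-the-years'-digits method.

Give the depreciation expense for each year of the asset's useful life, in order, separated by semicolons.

$12,660; $10,128; $7,596; $5,064; $2,532

Depreciable base = $46,080 − $8,100 = $37,980.
Sum of the years' digits = 5+4+3+2+1 = 15.
Year 1: $37,980 × 5/15 = $12,660. Book value $33,420.
Year 2: $37,980 × 4/15 = $10,128. Book value $23,292.
Year 3: $37,980 × 3/15 = $7,596. Book value $15,696.
Year 4: $37,980 × 2/15 = $5,064. Book value $10,632.
Year 5: $37,980 × 1/15 = $2,532. Book value $8,100.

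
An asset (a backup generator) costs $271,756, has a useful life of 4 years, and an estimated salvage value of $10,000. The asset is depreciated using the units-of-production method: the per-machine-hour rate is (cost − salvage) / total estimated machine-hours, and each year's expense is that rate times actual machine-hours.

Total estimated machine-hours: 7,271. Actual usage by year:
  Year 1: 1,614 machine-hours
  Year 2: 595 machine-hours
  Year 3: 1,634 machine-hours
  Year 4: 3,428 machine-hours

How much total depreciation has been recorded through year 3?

Depreciable base = $271,756 − $10,000 = $261,756.
Rate = $261,756 / 7,271 machine-hours = $36 per machine-hour.
Year 1: 1,614 × $36 = $58,104. Book value $213,652.
Year 2: 595 × $36 = $21,420. Book value $192,232.
Year 3: 1,634 × $36 = $58,824. Book value $133,408.
Accumulated through year 3 = $271,756 − $133,408 = $138,348.

$138,348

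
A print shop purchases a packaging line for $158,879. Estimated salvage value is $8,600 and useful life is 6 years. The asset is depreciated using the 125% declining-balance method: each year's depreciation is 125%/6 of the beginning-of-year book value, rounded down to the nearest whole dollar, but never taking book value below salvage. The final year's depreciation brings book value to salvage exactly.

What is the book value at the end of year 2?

Depreciable base = $158,879 − $8,600 = $150,279.
Year 1: ⌊$158,879 × 125%/6⌋ = $33,099. Book value $125,780.
Year 2: ⌊$125,780 × 125%/6⌋ = $26,204. Book value $99,576.

$99,576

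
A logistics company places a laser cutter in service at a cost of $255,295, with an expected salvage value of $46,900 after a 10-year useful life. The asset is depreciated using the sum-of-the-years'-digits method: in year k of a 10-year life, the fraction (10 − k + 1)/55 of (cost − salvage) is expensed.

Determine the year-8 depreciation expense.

Depreciable base = $255,295 − $46,900 = $208,395.
Sum of the years' digits = 10+9+8+7+6+5+4+3+2+1 = 55.
Year 1: $208,395 × 10/55 = $37,890. Book value $217,405.
Year 2: $208,395 × 9/55 = $34,101. Book value $183,304.
Year 3: $208,395 × 8/55 = $30,312. Book value $152,992.
Year 4: $208,395 × 7/55 = $26,523. Book value $126,469.
Year 5: $208,395 × 6/55 = $22,734. Book value $103,735.
Year 6: $208,395 × 5/55 = $18,945. Book value $84,790.
Year 7: $208,395 × 4/55 = $15,156. Book value $69,634.
Year 8: $208,395 × 3/55 = $11,367. Book value $58,267.

$11,367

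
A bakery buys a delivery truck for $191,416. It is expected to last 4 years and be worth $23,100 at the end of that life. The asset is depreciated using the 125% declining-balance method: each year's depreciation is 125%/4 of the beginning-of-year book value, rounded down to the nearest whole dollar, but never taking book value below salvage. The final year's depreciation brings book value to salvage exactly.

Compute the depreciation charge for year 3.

$28,273

Depreciable base = $191,416 − $23,100 = $168,316.
Year 1: ⌊$191,416 × 125%/4⌋ = $59,817. Book value $131,599.
Year 2: ⌊$131,599 × 125%/4⌋ = $41,124. Book value $90,475.
Year 3: ⌊$90,475 × 125%/4⌋ = $28,273. Book value $62,202.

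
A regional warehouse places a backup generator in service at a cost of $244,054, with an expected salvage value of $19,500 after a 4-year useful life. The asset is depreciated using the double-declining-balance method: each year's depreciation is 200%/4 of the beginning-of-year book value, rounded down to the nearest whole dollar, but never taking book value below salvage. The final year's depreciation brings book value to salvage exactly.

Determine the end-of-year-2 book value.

$61,014

Depreciable base = $244,054 − $19,500 = $224,554.
Year 1: ⌊$244,054 × 200%/4⌋ = $122,027. Book value $122,027.
Year 2: ⌊$122,027 × 200%/4⌋ = $61,013. Book value $61,014.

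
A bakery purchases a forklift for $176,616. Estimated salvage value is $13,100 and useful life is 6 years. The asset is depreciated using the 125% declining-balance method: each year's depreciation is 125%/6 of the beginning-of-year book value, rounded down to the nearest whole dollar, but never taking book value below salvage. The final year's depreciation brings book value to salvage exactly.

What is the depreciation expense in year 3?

Depreciable base = $176,616 − $13,100 = $163,516.
Year 1: ⌊$176,616 × 125%/6⌋ = $36,795. Book value $139,821.
Year 2: ⌊$139,821 × 125%/6⌋ = $29,129. Book value $110,692.
Year 3: ⌊$110,692 × 125%/6⌋ = $23,060. Book value $87,632.

$23,060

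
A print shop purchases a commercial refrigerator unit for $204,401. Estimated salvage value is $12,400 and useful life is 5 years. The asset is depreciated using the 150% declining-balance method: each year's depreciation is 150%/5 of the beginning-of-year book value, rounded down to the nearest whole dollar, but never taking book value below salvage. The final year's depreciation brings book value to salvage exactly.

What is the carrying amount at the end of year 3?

Depreciable base = $204,401 − $12,400 = $192,001.
Year 1: ⌊$204,401 × 150%/5⌋ = $61,320. Book value $143,081.
Year 2: ⌊$143,081 × 150%/5⌋ = $42,924. Book value $100,157.
Year 3: ⌊$100,157 × 150%/5⌋ = $30,047. Book value $70,110.

$70,110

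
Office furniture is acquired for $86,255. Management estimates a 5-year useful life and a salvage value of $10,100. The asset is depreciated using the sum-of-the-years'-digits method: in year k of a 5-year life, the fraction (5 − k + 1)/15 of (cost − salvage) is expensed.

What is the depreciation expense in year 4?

Depreciable base = $86,255 − $10,100 = $76,155.
Sum of the years' digits = 5+4+3+2+1 = 15.
Year 1: $76,155 × 5/15 = $25,385. Book value $60,870.
Year 2: $76,155 × 4/15 = $20,308. Book value $40,562.
Year 3: $76,155 × 3/15 = $15,231. Book value $25,331.
Year 4: $76,155 × 2/15 = $10,154. Book value $15,177.

$10,154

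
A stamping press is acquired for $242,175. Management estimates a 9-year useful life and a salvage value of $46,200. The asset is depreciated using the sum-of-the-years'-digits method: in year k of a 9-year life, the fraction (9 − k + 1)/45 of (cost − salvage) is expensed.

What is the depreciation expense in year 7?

$13,065

Depreciable base = $242,175 − $46,200 = $195,975.
Sum of the years' digits = 9+8+7+6+5+4+3+2+1 = 45.
Year 1: $195,975 × 9/45 = $39,195. Book value $202,980.
Year 2: $195,975 × 8/45 = $34,840. Book value $168,140.
Year 3: $195,975 × 7/45 = $30,485. Book value $137,655.
Year 4: $195,975 × 6/45 = $26,130. Book value $111,525.
Year 5: $195,975 × 5/45 = $21,775. Book value $89,750.
Year 6: $195,975 × 4/45 = $17,420. Book value $72,330.
Year 7: $195,975 × 3/45 = $13,065. Book value $59,265.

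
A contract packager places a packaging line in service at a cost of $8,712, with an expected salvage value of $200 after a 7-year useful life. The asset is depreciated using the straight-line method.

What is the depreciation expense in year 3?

$1,216

Depreciable base = $8,712 − $200 = $8,512.
Annual expense = $8,512 / 7 = $1,216.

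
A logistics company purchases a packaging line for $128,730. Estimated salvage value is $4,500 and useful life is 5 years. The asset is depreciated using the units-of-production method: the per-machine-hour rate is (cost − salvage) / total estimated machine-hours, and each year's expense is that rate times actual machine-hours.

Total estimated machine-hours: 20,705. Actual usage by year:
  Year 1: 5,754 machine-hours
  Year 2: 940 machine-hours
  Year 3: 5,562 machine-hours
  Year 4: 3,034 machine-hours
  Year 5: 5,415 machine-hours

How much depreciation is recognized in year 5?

Depreciable base = $128,730 − $4,500 = $124,230.
Rate = $124,230 / 20,705 machine-hours = $6 per machine-hour.
Year 1: 5,754 × $6 = $34,524. Book value $94,206.
Year 2: 940 × $6 = $5,640. Book value $88,566.
Year 3: 5,562 × $6 = $33,372. Book value $55,194.
Year 4: 3,034 × $6 = $18,204. Book value $36,990.
Year 5: 5,415 × $6 = $32,490. Book value $4,500.

$32,490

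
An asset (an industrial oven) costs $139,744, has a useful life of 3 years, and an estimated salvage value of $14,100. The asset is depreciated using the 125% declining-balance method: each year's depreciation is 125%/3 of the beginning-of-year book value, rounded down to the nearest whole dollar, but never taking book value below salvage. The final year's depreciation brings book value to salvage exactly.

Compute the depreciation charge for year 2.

$33,965

Depreciable base = $139,744 − $14,100 = $125,644.
Year 1: ⌊$139,744 × 125%/3⌋ = $58,226. Book value $81,518.
Year 2: ⌊$81,518 × 125%/3⌋ = $33,965. Book value $47,553.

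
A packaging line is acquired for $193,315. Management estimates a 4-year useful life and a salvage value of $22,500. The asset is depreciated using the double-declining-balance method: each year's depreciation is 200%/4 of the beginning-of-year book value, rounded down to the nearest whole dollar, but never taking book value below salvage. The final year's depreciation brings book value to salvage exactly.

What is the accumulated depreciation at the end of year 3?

Depreciable base = $193,315 − $22,500 = $170,815.
Year 1: ⌊$193,315 × 200%/4⌋ = $96,657. Book value $96,658.
Year 2: ⌊$96,658 × 200%/4⌋ = $48,329. Book value $48,329.
Year 3: ⌊$48,329 × 200%/4⌋ = $24,164. Book value $24,165.
Accumulated through year 3 = $193,315 − $24,165 = $169,150.

$169,150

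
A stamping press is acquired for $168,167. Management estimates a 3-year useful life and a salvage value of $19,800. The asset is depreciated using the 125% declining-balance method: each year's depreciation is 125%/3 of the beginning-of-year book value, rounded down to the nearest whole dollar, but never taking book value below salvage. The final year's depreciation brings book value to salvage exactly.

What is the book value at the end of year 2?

Depreciable base = $168,167 − $19,800 = $148,367.
Year 1: ⌊$168,167 × 125%/3⌋ = $70,069. Book value $98,098.
Year 2: ⌊$98,098 × 125%/3⌋ = $40,874. Book value $57,224.

$57,224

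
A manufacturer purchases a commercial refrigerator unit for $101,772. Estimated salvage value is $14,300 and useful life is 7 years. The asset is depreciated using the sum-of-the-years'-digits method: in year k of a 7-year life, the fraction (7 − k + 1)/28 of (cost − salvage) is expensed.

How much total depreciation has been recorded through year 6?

$84,348

Depreciable base = $101,772 − $14,300 = $87,472.
Sum of the years' digits = 7+6+5+4+3+2+1 = 28.
Year 1: $87,472 × 7/28 = $21,868. Book value $79,904.
Year 2: $87,472 × 6/28 = $18,744. Book value $61,160.
Year 3: $87,472 × 5/28 = $15,620. Book value $45,540.
Year 4: $87,472 × 4/28 = $12,496. Book value $33,044.
Year 5: $87,472 × 3/28 = $9,372. Book value $23,672.
Year 6: $87,472 × 2/28 = $6,248. Book value $17,424.
Accumulated through year 6 = $101,772 − $17,424 = $84,348.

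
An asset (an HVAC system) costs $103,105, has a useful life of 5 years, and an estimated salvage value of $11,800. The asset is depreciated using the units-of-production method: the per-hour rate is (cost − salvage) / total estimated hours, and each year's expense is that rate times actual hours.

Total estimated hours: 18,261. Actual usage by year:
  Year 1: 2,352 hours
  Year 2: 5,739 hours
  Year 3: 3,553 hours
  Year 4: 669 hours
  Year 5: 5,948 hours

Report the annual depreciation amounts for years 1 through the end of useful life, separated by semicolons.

Depreciable base = $103,105 − $11,800 = $91,305.
Rate = $91,305 / 18,261 hours = $5 per hour.
Year 1: 2,352 × $5 = $11,760. Book value $91,345.
Year 2: 5,739 × $5 = $28,695. Book value $62,650.
Year 3: 3,553 × $5 = $17,765. Book value $44,885.
Year 4: 669 × $5 = $3,345. Book value $41,540.
Year 5: 5,948 × $5 = $29,740. Book value $11,800.

$11,760; $28,695; $17,765; $3,345; $29,740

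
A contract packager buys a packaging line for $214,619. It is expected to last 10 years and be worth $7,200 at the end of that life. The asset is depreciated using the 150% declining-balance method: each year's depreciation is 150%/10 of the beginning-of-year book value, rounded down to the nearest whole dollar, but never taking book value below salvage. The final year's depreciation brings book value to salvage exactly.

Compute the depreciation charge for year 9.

Depreciable base = $214,619 − $7,200 = $207,419.
Year 1: ⌊$214,619 × 150%/10⌋ = $32,192. Book value $182,427.
Year 2: ⌊$182,427 × 150%/10⌋ = $27,364. Book value $155,063.
Year 3: ⌊$155,063 × 150%/10⌋ = $23,259. Book value $131,804.
Year 4: ⌊$131,804 × 150%/10⌋ = $19,770. Book value $112,034.
Year 5: ⌊$112,034 × 150%/10⌋ = $16,805. Book value $95,229.
Year 6: ⌊$95,229 × 150%/10⌋ = $14,284. Book value $80,945.
Year 7: ⌊$80,945 × 150%/10⌋ = $12,141. Book value $68,804.
Year 8: ⌊$68,804 × 150%/10⌋ = $10,320. Book value $58,484.
Year 9: ⌊$58,484 × 150%/10⌋ = $8,772. Book value $49,712.

$8,772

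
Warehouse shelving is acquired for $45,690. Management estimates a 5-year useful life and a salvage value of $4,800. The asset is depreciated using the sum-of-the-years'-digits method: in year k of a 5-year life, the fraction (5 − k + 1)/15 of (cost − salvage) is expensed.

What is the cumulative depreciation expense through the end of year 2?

$24,534

Depreciable base = $45,690 − $4,800 = $40,890.
Sum of the years' digits = 5+4+3+2+1 = 15.
Year 1: $40,890 × 5/15 = $13,630. Book value $32,060.
Year 2: $40,890 × 4/15 = $10,904. Book value $21,156.
Accumulated through year 2 = $45,690 − $21,156 = $24,534.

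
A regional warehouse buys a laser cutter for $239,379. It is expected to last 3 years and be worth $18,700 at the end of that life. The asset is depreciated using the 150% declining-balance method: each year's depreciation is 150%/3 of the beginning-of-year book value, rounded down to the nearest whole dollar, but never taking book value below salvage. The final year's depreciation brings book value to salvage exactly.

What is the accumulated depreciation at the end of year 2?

Depreciable base = $239,379 − $18,700 = $220,679.
Year 1: ⌊$239,379 × 150%/3⌋ = $119,689. Book value $119,690.
Year 2: ⌊$119,690 × 150%/3⌋ = $59,845. Book value $59,845.
Accumulated through year 2 = $239,379 − $59,845 = $179,534.

$179,534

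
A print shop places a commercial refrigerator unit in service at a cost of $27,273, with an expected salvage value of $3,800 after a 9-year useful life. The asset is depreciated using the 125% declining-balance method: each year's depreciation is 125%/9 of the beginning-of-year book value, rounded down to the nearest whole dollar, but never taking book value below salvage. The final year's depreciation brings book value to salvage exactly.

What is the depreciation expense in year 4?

Depreciable base = $27,273 − $3,800 = $23,473.
Year 1: ⌊$27,273 × 125%/9⌋ = $3,787. Book value $23,486.
Year 2: ⌊$23,486 × 125%/9⌋ = $3,261. Book value $20,225.
Year 3: ⌊$20,225 × 125%/9⌋ = $2,809. Book value $17,416.
Year 4: ⌊$17,416 × 125%/9⌋ = $2,418. Book value $14,998.

$2,418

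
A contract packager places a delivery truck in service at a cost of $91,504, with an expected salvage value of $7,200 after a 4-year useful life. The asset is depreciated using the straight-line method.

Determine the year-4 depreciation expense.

$21,076

Depreciable base = $91,504 − $7,200 = $84,304.
Annual expense = $84,304 / 4 = $21,076.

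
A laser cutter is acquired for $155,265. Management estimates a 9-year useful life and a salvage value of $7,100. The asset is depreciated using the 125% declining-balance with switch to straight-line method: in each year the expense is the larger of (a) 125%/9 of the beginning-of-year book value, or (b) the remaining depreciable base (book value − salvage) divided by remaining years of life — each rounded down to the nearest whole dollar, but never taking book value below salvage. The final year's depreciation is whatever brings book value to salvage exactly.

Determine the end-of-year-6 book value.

Depreciable base = $155,265 − $7,100 = $148,165.
Year 1: DB = ⌊$155,265 × 125%/9⌋ = $21,564; SL = ⌊$148,165/9⌋ = $16,462 → take DB $21,564. Book value $133,701.
Year 2: DB = ⌊$133,701 × 125%/9⌋ = $18,569; SL = ⌊$126,601/8⌋ = $15,825 → take DB $18,569. Book value $115,132.
Year 3: DB = ⌊$115,132 × 125%/9⌋ = $15,990; SL = ⌊$108,032/7⌋ = $15,433 → take DB $15,990. Book value $99,142.
Year 4: DB = ⌊$99,142 × 125%/9⌋ = $13,769; SL = ⌊$92,042/6⌋ = $15,340 → take SL $15,340. Book value $83,802.
Year 5: DB = ⌊$83,802 × 125%/9⌋ = $11,639; SL = ⌊$76,702/5⌋ = $15,340 → take SL $15,340. Book value $68,462.
Year 6: DB = ⌊$68,462 × 125%/9⌋ = $9,508; SL = ⌊$61,362/4⌋ = $15,340 → take SL $15,340. Book value $53,122.

$53,122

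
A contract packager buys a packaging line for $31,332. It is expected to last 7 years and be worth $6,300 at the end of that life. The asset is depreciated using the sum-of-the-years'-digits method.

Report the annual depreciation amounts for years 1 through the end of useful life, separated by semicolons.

Depreciable base = $31,332 − $6,300 = $25,032.
Sum of the years' digits = 7+6+5+4+3+2+1 = 28.
Year 1: $25,032 × 7/28 = $6,258. Book value $25,074.
Year 2: $25,032 × 6/28 = $5,364. Book value $19,710.
Year 3: $25,032 × 5/28 = $4,470. Book value $15,240.
Year 4: $25,032 × 4/28 = $3,576. Book value $11,664.
Year 5: $25,032 × 3/28 = $2,682. Book value $8,982.
Year 6: $25,032 × 2/28 = $1,788. Book value $7,194.
Year 7: $25,032 × 1/28 = $894. Book value $6,300.

$6,258; $5,364; $4,470; $3,576; $2,682; $1,788; $894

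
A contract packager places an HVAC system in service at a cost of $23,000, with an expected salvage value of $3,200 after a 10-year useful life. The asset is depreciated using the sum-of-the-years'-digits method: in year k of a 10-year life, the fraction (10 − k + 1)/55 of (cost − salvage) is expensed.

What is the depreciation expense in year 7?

$1,440

Depreciable base = $23,000 − $3,200 = $19,800.
Sum of the years' digits = 10+9+8+7+6+5+4+3+2+1 = 55.
Year 1: $19,800 × 10/55 = $3,600. Book value $19,400.
Year 2: $19,800 × 9/55 = $3,240. Book value $16,160.
Year 3: $19,800 × 8/55 = $2,880. Book value $13,280.
Year 4: $19,800 × 7/55 = $2,520. Book value $10,760.
Year 5: $19,800 × 6/55 = $2,160. Book value $8,600.
Year 6: $19,800 × 5/55 = $1,800. Book value $6,800.
Year 7: $19,800 × 4/55 = $1,440. Book value $5,360.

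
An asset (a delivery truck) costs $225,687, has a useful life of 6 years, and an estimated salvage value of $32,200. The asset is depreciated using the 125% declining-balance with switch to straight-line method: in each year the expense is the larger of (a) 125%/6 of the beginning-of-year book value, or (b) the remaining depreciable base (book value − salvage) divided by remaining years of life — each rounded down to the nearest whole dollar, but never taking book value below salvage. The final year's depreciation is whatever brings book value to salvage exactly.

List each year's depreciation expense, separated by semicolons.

Depreciable base = $225,687 − $32,200 = $193,487.
Year 1: DB = ⌊$225,687 × 125%/6⌋ = $47,018; SL = ⌊$193,487/6⌋ = $32,247 → take DB $47,018. Book value $178,669.
Year 2: DB = ⌊$178,669 × 125%/6⌋ = $37,222; SL = ⌊$146,469/5⌋ = $29,293 → take DB $37,222. Book value $141,447.
Year 3: DB = ⌊$141,447 × 125%/6⌋ = $29,468; SL = ⌊$109,247/4⌋ = $27,311 → take DB $29,468. Book value $111,979.
Year 4: DB = ⌊$111,979 × 125%/6⌋ = $23,328; SL = ⌊$79,779/3⌋ = $26,593 → take SL $26,593. Book value $85,386.
Year 5: DB = ⌊$85,386 × 125%/6⌋ = $17,788; SL = ⌊$53,186/2⌋ = $26,593 → take SL $26,593. Book value $58,793.
Year 6 (final): $58,793 − $32,200 = $26,593. Book value $32,200.

$47,018; $37,222; $29,468; $26,593; $26,593; $26,593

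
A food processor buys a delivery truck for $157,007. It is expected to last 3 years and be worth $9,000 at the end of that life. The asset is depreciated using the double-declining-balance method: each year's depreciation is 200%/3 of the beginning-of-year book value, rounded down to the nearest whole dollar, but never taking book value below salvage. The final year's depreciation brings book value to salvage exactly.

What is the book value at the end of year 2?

Depreciable base = $157,007 − $9,000 = $148,007.
Year 1: ⌊$157,007 × 200%/3⌋ = $104,671. Book value $52,336.
Year 2: ⌊$52,336 × 200%/3⌋ = $34,890. Book value $17,446.

$17,446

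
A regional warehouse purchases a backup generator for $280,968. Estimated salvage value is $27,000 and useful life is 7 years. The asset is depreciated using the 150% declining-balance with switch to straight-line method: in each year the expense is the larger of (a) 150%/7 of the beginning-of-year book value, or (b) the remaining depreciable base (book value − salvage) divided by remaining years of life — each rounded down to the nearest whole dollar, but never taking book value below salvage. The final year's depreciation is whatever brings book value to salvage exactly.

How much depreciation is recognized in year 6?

Depreciable base = $280,968 − $27,000 = $253,968.
Year 1: DB = ⌊$280,968 × 150%/7⌋ = $60,207; SL = ⌊$253,968/7⌋ = $36,281 → take DB $60,207. Book value $220,761.
Year 2: DB = ⌊$220,761 × 150%/7⌋ = $47,305; SL = ⌊$193,761/6⌋ = $32,293 → take DB $47,305. Book value $173,456.
Year 3: DB = ⌊$173,456 × 150%/7⌋ = $37,169; SL = ⌊$146,456/5⌋ = $29,291 → take DB $37,169. Book value $136,287.
Year 4: DB = ⌊$136,287 × 150%/7⌋ = $29,204; SL = ⌊$109,287/4⌋ = $27,321 → take DB $29,204. Book value $107,083.
Year 5: DB = ⌊$107,083 × 150%/7⌋ = $22,946; SL = ⌊$80,083/3⌋ = $26,694 → take SL $26,694. Book value $80,389.
Year 6: DB = ⌊$80,389 × 150%/7⌋ = $17,226; SL = ⌊$53,389/2⌋ = $26,694 → take SL $26,694. Book value $53,695.

$26,694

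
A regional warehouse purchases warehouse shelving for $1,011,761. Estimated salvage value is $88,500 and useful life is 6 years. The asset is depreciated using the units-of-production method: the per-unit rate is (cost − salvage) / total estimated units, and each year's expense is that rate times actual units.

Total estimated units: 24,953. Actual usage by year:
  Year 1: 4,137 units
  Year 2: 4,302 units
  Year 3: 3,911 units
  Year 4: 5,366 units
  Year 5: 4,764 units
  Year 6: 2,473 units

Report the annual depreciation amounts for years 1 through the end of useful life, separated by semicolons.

$153,069; $159,174; $144,707; $198,542; $176,268; $91,501

Depreciable base = $1,011,761 − $88,500 = $923,261.
Rate = $923,261 / 24,953 units = $37 per unit.
Year 1: 4,137 × $37 = $153,069. Book value $858,692.
Year 2: 4,302 × $37 = $159,174. Book value $699,518.
Year 3: 3,911 × $37 = $144,707. Book value $554,811.
Year 4: 5,366 × $37 = $198,542. Book value $356,269.
Year 5: 4,764 × $37 = $176,268. Book value $180,001.
Year 6: 2,473 × $37 = $91,501. Book value $88,500.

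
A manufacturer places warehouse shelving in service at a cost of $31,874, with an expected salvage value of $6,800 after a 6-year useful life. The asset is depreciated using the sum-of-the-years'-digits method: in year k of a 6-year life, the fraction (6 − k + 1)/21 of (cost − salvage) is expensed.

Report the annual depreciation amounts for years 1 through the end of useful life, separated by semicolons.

$7,164; $5,970; $4,776; $3,582; $2,388; $1,194

Depreciable base = $31,874 − $6,800 = $25,074.
Sum of the years' digits = 6+5+4+3+2+1 = 21.
Year 1: $25,074 × 6/21 = $7,164. Book value $24,710.
Year 2: $25,074 × 5/21 = $5,970. Book value $18,740.
Year 3: $25,074 × 4/21 = $4,776. Book value $13,964.
Year 4: $25,074 × 3/21 = $3,582. Book value $10,382.
Year 5: $25,074 × 2/21 = $2,388. Book value $7,994.
Year 6: $25,074 × 1/21 = $1,194. Book value $6,800.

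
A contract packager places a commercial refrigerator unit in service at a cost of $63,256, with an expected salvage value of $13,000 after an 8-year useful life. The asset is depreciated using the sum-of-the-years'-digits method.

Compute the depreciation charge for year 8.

Depreciable base = $63,256 − $13,000 = $50,256.
Sum of the years' digits = 8+7+6+5+4+3+2+1 = 36.
Year 1: $50,256 × 8/36 = $11,168. Book value $52,088.
Year 2: $50,256 × 7/36 = $9,772. Book value $42,316.
Year 3: $50,256 × 6/36 = $8,376. Book value $33,940.
Year 4: $50,256 × 5/36 = $6,980. Book value $26,960.
Year 5: $50,256 × 4/36 = $5,584. Book value $21,376.
Year 6: $50,256 × 3/36 = $4,188. Book value $17,188.
Year 7: $50,256 × 2/36 = $2,792. Book value $14,396.
Year 8: $50,256 × 1/36 = $1,396. Book value $13,000.

$1,396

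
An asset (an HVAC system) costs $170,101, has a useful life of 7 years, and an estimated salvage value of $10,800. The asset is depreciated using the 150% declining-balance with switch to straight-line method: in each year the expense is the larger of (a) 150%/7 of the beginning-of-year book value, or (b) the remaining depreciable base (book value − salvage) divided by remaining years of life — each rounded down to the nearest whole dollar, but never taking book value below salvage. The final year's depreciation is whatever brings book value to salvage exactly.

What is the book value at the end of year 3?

Depreciable base = $170,101 − $10,800 = $159,301.
Year 1: DB = ⌊$170,101 × 150%/7⌋ = $36,450; SL = ⌊$159,301/7⌋ = $22,757 → take DB $36,450. Book value $133,651.
Year 2: DB = ⌊$133,651 × 150%/7⌋ = $28,639; SL = ⌊$122,851/6⌋ = $20,475 → take DB $28,639. Book value $105,012.
Year 3: DB = ⌊$105,012 × 150%/7⌋ = $22,502; SL = ⌊$94,212/5⌋ = $18,842 → take DB $22,502. Book value $82,510.

$82,510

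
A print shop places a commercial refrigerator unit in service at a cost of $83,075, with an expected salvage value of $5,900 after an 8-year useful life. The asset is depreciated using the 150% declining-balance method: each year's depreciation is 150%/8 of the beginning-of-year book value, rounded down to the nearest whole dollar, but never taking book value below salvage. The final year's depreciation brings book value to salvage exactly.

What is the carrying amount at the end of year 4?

$36,205

Depreciable base = $83,075 − $5,900 = $77,175.
Year 1: ⌊$83,075 × 150%/8⌋ = $15,576. Book value $67,499.
Year 2: ⌊$67,499 × 150%/8⌋ = $12,656. Book value $54,843.
Year 3: ⌊$54,843 × 150%/8⌋ = $10,283. Book value $44,560.
Year 4: ⌊$44,560 × 150%/8⌋ = $8,355. Book value $36,205.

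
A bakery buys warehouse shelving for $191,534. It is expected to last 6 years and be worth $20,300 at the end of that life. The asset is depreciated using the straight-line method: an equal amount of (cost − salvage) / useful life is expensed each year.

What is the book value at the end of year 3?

$105,917

Depreciable base = $191,534 − $20,300 = $171,234.
Annual expense = $171,234 / 6 = $28,539.
End of year 1: book value $162,995.
End of year 2: book value $134,456.
End of year 3: book value $105,917.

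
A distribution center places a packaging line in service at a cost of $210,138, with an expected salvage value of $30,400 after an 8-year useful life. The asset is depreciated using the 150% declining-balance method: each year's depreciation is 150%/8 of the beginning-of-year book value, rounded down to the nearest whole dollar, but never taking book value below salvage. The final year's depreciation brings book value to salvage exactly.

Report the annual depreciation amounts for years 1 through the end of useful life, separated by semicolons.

Depreciable base = $210,138 − $30,400 = $179,738.
Year 1: ⌊$210,138 × 150%/8⌋ = $39,400. Book value $170,738.
Year 2: ⌊$170,738 × 150%/8⌋ = $32,013. Book value $138,725.
Year 3: ⌊$138,725 × 150%/8⌋ = $26,010. Book value $112,715.
Year 4: ⌊$112,715 × 150%/8⌋ = $21,134. Book value $91,581.
Year 5: ⌊$91,581 × 150%/8⌋ = $17,171. Book value $74,410.
Year 6: ⌊$74,410 × 150%/8⌋ = $13,951. Book value $60,459.
Year 7: ⌊$60,459 × 150%/8⌋ = $11,336. Book value $49,123.
Year 8 (final): $49,123 − $30,400 = $18,723. Book value $30,400.

$39,400; $32,013; $26,010; $21,134; $17,171; $13,951; $11,336; $18,723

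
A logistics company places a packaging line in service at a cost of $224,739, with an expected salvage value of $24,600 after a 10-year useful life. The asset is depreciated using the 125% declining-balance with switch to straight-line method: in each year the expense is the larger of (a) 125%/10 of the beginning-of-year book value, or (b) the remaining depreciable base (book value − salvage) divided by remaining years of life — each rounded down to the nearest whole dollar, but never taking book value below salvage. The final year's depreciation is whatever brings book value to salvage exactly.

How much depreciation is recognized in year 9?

Depreciable base = $224,739 − $24,600 = $200,139.
Year 1: DB = ⌊$224,739 × 125%/10⌋ = $28,092; SL = ⌊$200,139/10⌋ = $20,013 → take DB $28,092. Book value $196,647.
Year 2: DB = ⌊$196,647 × 125%/10⌋ = $24,580; SL = ⌊$172,047/9⌋ = $19,116 → take DB $24,580. Book value $172,067.
Year 3: DB = ⌊$172,067 × 125%/10⌋ = $21,508; SL = ⌊$147,467/8⌋ = $18,433 → take DB $21,508. Book value $150,559.
Year 4: DB = ⌊$150,559 × 125%/10⌋ = $18,819; SL = ⌊$125,959/7⌋ = $17,994 → take DB $18,819. Book value $131,740.
Year 5: DB = ⌊$131,740 × 125%/10⌋ = $16,467; SL = ⌊$107,140/6⌋ = $17,856 → take SL $17,856. Book value $113,884.
Year 6: DB = ⌊$113,884 × 125%/10⌋ = $14,235; SL = ⌊$89,284/5⌋ = $17,856 → take SL $17,856. Book value $96,028.
Year 7: DB = ⌊$96,028 × 125%/10⌋ = $12,003; SL = ⌊$71,428/4⌋ = $17,857 → take SL $17,857. Book value $78,171.
Year 8: DB = ⌊$78,171 × 125%/10⌋ = $9,771; SL = ⌊$53,571/3⌋ = $17,857 → take SL $17,857. Book value $60,314.
Year 9: DB = ⌊$60,314 × 125%/10⌋ = $7,539; SL = ⌊$35,714/2⌋ = $17,857 → take SL $17,857. Book value $42,457.

$17,857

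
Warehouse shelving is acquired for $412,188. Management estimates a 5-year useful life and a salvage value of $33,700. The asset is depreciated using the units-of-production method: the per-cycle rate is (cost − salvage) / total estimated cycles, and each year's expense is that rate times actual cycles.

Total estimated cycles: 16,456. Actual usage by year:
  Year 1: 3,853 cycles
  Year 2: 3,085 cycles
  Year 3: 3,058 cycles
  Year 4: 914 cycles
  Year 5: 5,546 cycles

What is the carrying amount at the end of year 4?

$161,258

Depreciable base = $412,188 − $33,700 = $378,488.
Rate = $378,488 / 16,456 cycles = $23 per cycle.
Year 1: 3,853 × $23 = $88,619. Book value $323,569.
Year 2: 3,085 × $23 = $70,955. Book value $252,614.
Year 3: 3,058 × $23 = $70,334. Book value $182,280.
Year 4: 914 × $23 = $21,022. Book value $161,258.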